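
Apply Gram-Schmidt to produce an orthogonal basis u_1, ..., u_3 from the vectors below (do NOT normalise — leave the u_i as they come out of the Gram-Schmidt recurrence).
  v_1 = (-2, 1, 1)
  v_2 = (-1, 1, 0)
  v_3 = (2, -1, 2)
Orthogonal basis:
  u_1 = (-2, 1, 1)
  u_2 = (0, 1/2, -1/2)
  u_3 = (1, 1, 1)

Apply the Gram-Schmidt recurrence
  u_1 = v_1
  u_i = v_i − Σ_{j<i} ((v_i · u_j) / (u_j · u_j)) · u_j.

Step by step this gives:
  u_1 = (-2, 1, 1)
  u_2 = (0, 1/2, -1/2)
  u_3 = (1, 1, 1)

Orthogonality check:
  u_2 · u_1 = 0 (should be 0)
  u_3 · u_1 = 0 (should be 0)
  u_3 · u_2 = 0 (should be 0)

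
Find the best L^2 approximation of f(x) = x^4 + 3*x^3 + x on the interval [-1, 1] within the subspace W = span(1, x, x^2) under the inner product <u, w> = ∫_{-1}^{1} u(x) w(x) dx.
g(x) = 6*x^2/7 + 14*x/5 - 3/35

The best approximation g ∈ W is the orthogonal projection of f onto W. Writing g = a_0 + a_1 x + a_2 x^2, the coefficients solve the normal equations G · a = b where
  G_{ij} = <φ_i, φ_j> and b_i = <f, φ_i>, with φ_0 = 1, φ_1 = x, φ_2 = x^2.
G =
  [2, 0, 2/3]
  [0, 2/3, 0]
  [2/3, 0, 2/5],
b = (2/5, 28/15, 2/7).
Solving gives a_0 = -3/35, a_1 = 14/5, a_2 = 6/7, so
  g(x) = 6*x^2/7 + 14*x/5 - 3/35.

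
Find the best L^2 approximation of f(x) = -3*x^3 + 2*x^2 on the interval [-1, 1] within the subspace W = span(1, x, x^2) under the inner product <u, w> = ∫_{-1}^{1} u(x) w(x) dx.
g(x) = 2*x^2 - 9*x/5

The best approximation g ∈ W is the orthogonal projection of f onto W. Writing g = a_0 + a_1 x + a_2 x^2, the coefficients solve the normal equations G · a = b where
  G_{ij} = <φ_i, φ_j> and b_i = <f, φ_i>, with φ_0 = 1, φ_1 = x, φ_2 = x^2.
G =
  [2, 0, 2/3]
  [0, 2/3, 0]
  [2/3, 0, 2/5],
b = (4/3, -6/5, 4/5).
Solving gives a_0 = 0, a_1 = -9/5, a_2 = 2, so
  g(x) = 2*x^2 - 9*x/5.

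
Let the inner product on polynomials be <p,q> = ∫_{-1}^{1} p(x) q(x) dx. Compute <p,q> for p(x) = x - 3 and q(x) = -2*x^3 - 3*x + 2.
<p,q> = -74/5

Expand the product: p(x)·q(x) = -2*x^4 + 6*x^3 - 3*x^2 + 11*x - 6.
∫_{-1}^{1} of each monomial x^k gives [2/(k+1) if k even, 0 if k odd]. Integrating term-by-term (or equivalently evaluating the antiderivative F(x) = -2*x^5/5 + 3*x^4/2 - x^3 + 11*x^2/2 - 6*x at the endpoints):
  F(1) − F(−1) = -2/5 − (72/5) = -74/5.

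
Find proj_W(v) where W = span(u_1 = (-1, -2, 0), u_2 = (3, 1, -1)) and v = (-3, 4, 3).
proj_W(v) = (-10/3, 25/6, 13/6)

Set up U = [u_1 | ... | u_2] ∈ R^(3×2). The projector onto W = col(U) is P = U (U^T U)^(-1) U^T.
Compute U^T U =
  [5, -5]
  [-5, 11],
and U^T v = (-5, -8).
Solve U^T U · c = U^T v for the coefficients: c = (-19/6, -13/6). The projection is proj_W(v) = U c.
Check: (v - proj_W(v)) · u_1 = 0  (should be 0).
Check: (v - proj_W(v)) · u_2 = 0  (should be 0).
Result: proj_W(v) = (-10/3, 25/6, 13/6).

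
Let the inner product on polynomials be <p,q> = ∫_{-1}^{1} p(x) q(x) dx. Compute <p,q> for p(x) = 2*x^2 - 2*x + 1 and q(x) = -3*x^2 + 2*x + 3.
<p,q> = 44/15

Expand the product: p(x)·q(x) = -6*x^4 + 10*x^3 - x^2 - 4*x + 3.
∫_{-1}^{1} of each monomial x^k gives [2/(k+1) if k even, 0 if k odd]. Integrating term-by-term (or equivalently evaluating the antiderivative F(x) = -6*x^5/5 + 5*x^4/2 - x^3/3 - 2*x^2 + 3*x at the endpoints):
  F(1) − F(−1) = 59/30 − (-29/30) = 44/15.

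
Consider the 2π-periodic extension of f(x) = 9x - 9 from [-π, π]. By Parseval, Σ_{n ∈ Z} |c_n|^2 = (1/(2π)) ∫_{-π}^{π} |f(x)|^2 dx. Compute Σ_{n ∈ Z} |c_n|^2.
Σ |c_n|^2 = 27π^2 + 81

Expand and integrate term by term over [-π, π]:
  ∫ (9x)^2 dx = 81·(2π^3/3); ∫ 2·9·(-9)·x dx = 0 (odd integrand); ∫ (-9)^2 dx = 81·2π.
So (1/(2π)) ∫_{-π}^{π} (9x - 9)^2 dx = 81π^2/3 + 81 = 27π^2 + 81.
Parseval ⇒ Σ |c_n|^2 = 27π^2 + 81.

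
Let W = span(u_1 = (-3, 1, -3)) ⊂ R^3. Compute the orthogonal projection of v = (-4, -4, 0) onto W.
proj_W(v) = (-24/19, 8/19, -24/19)

Set up U = [u_1 | ... | u_1] ∈ R^(3×1). The projector onto W = col(U) is P = U (U^T U)^(-1) U^T.
Compute U^T U =
  [19],
and U^T v = (8).
Solve U^T U · c = U^T v for the coefficients: c = (8/19). The projection is proj_W(v) = U c.
Check: (v - proj_W(v)) · u_1 = 0  (should be 0).
Result: proj_W(v) = (-24/19, 8/19, -24/19).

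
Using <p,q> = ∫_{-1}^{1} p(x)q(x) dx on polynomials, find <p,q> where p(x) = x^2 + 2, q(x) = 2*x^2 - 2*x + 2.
<p,q> = 64/5

Expand the product: p(x)·q(x) = 2*x^4 - 2*x^3 + 6*x^2 - 4*x + 4.
∫_{-1}^{1} of each monomial x^k gives [2/(k+1) if k even, 0 if k odd]. Integrating term-by-term (or equivalently evaluating the antiderivative F(x) = 2*x^5/5 - x^4/2 + 2*x^3 - 2*x^2 + 4*x at the endpoints):
  F(1) − F(−1) = 39/10 − (-89/10) = 64/5.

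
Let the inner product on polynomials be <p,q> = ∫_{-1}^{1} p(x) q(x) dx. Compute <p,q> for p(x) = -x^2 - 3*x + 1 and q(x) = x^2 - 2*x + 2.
<p,q> = 104/15

Expand the product: p(x)·q(x) = -x^4 - x^3 + 5*x^2 - 8*x + 2.
∫_{-1}^{1} of each monomial x^k gives [2/(k+1) if k even, 0 if k odd]. Integrating term-by-term (or equivalently evaluating the antiderivative F(x) = -x^5/5 - x^4/4 + 5*x^3/3 - 4*x^2 + 2*x at the endpoints):
  F(1) − F(−1) = -47/60 − (-463/60) = 104/15.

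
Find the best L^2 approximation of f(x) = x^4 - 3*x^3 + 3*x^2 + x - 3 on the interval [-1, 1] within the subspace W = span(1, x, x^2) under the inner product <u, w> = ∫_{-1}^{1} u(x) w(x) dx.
g(x) = 27*x^2/7 - 4*x/5 - 108/35

The best approximation g ∈ W is the orthogonal projection of f onto W. Writing g = a_0 + a_1 x + a_2 x^2, the coefficients solve the normal equations G · a = b where
  G_{ij} = <φ_i, φ_j> and b_i = <f, φ_i>, with φ_0 = 1, φ_1 = x, φ_2 = x^2.
G =
  [2, 0, 2/3]
  [0, 2/3, 0]
  [2/3, 0, 2/5],
b = (-18/5, -8/15, -18/35).
Solving gives a_0 = -108/35, a_1 = -4/5, a_2 = 27/7, so
  g(x) = 27*x^2/7 - 4*x/5 - 108/35.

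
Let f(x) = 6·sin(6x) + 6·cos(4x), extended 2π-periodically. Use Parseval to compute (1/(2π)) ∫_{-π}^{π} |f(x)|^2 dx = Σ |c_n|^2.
Σ |c_n|^2 = 36

Expand |f|^2 and use orthogonality of {sin(nx), cos(mx)} on [-π, π]:
  ∫_{-π}^{π} sin(nx)^2 dx = π, ∫ cos(mx)^2 dx = π, and cross terms integrate to 0.
So ∫_{-π}^{π} f(x)^2 dx = 6^2 · π + 6^2 · π = (36 + 36)π.
Divide by 2π: (36 + 36)/2 = 36.
By Parseval, this equals Σ |c_n|^2.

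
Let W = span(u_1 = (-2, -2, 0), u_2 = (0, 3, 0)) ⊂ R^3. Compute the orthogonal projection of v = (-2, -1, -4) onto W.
proj_W(v) = (-2, -1, 0)

Set up U = [u_1 | ... | u_2] ∈ R^(3×2). The projector onto W = col(U) is P = U (U^T U)^(-1) U^T.
Compute U^T U =
  [8, -6]
  [-6, 9],
and U^T v = (6, -3).
Solve U^T U · c = U^T v for the coefficients: c = (1, 1/3). The projection is proj_W(v) = U c.
Check: (v - proj_W(v)) · u_1 = 0  (should be 0).
Check: (v - proj_W(v)) · u_2 = 0  (should be 0).
Result: proj_W(v) = (-2, -1, 0).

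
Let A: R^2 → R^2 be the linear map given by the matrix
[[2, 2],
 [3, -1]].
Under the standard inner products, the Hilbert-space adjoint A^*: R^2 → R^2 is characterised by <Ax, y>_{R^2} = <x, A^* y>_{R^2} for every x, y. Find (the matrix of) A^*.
A^* = A^T =
[[2, 3],
 [2, -1]]

For real matrices with standard dot products, the defining identity <Ax, y> = <x, A^* y> gives (Ax)^T y = x^T (A^*) y, i.e. x^T A^T y = x^T (A^*) y. Since this holds for all x, y, we must have A^* = A^T. Therefore
A^* =
[[2, 3],
 [2, -1]].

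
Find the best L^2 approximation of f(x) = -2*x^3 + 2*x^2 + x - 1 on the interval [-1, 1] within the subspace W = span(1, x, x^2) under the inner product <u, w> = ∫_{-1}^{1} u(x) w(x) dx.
g(x) = 2*x^2 - x/5 - 1

The best approximation g ∈ W is the orthogonal projection of f onto W. Writing g = a_0 + a_1 x + a_2 x^2, the coefficients solve the normal equations G · a = b where
  G_{ij} = <φ_i, φ_j> and b_i = <f, φ_i>, with φ_0 = 1, φ_1 = x, φ_2 = x^2.
G =
  [2, 0, 2/3]
  [0, 2/3, 0]
  [2/3, 0, 2/5],
b = (-2/3, -2/15, 2/15).
Solving gives a_0 = -1, a_1 = -1/5, a_2 = 2, so
  g(x) = 2*x^2 - x/5 - 1.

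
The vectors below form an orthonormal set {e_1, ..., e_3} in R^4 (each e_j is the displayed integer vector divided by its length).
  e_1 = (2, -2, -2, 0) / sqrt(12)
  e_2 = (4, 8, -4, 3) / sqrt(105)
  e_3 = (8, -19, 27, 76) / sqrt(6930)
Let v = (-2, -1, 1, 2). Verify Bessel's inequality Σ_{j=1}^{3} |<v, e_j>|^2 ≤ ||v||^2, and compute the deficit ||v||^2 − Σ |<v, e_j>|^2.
Σ |<v, e_j>|^2 = 790/99; ||v||^2 = 10; deficit = 200/99

Write each e_j = u_j / sqrt(<u_j, u_j>) where u_j is the displayed integer vector. Then <v, e_j> = <v, u_j> / sqrt(<u_j, u_j>), so |<v, e_j>|^2 = <v, u_j>^2 / <u_j, u_j>.
Coefficients: <v, e_1> = -4/sqrt(12), <v, e_2> = -14/sqrt(105), <v, e_3> = 182/sqrt(6930).
Square and sum: Σ |<v, e_j>|^2 = 790/99.
Compute ||v||^2 = v·v = 10.
Deficit = 10 − 790/99 = 200/99 ≥ 0, confirming Bessel's inequality. (The deficit equals ||v − Σ <v,e_j> e_j||^2, the squared distance from v to span{e_j}.)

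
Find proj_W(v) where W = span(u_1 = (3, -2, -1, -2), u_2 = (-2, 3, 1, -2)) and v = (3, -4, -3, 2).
proj_W(v) = (89/27, -116/27, -41/27, 2)

Set up U = [u_1 | ... | u_2] ∈ R^(4×2). The projector onto W = col(U) is P = U (U^T U)^(-1) U^T.
Compute U^T U =
  [18, -9]
  [-9, 18],
and U^T v = (16, -25).
Solve U^T U · c = U^T v for the coefficients: c = (7/27, -34/27). The projection is proj_W(v) = U c.
Check: (v - proj_W(v)) · u_1 = 0  (should be 0).
Check: (v - proj_W(v)) · u_2 = 0  (should be 0).
Result: proj_W(v) = (89/27, -116/27, -41/27, 2).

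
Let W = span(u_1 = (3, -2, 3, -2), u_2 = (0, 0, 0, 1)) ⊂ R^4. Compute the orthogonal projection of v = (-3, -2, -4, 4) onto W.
proj_W(v) = (-51/22, 17/11, -51/22, 4)

Set up U = [u_1 | ... | u_2] ∈ R^(4×2). The projector onto W = col(U) is P = U (U^T U)^(-1) U^T.
Compute U^T U =
  [26, -2]
  [-2, 1],
and U^T v = (-25, 4).
Solve U^T U · c = U^T v for the coefficients: c = (-17/22, 27/11). The projection is proj_W(v) = U c.
Check: (v - proj_W(v)) · u_1 = 0  (should be 0).
Check: (v - proj_W(v)) · u_2 = 0  (should be 0).
Result: proj_W(v) = (-51/22, 17/11, -51/22, 4).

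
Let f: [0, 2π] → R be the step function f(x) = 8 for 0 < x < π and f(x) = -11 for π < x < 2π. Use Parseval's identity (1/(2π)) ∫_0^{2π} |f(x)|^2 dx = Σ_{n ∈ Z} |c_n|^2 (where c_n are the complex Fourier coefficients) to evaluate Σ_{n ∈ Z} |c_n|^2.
Σ |c_n|^2 = 185/2

Parseval equates the L^2 energy of f (normalised by 1/(2π)) with the ℓ^2 sum of its Fourier coefficients: (1/(2π)) ∫_0^{2π} |f|^2 = Σ |c_n|^2.
Compute the left side: (1/(2π)) [∫_0^π 8^2 dx + ∫_π^{2π} (-11)^2 dx] = (1/(2π)) · (64π + 121π) = (64 + 121)/2 = 185/2.
So Σ_{n ∈ Z} |c_n|^2 = 185/2.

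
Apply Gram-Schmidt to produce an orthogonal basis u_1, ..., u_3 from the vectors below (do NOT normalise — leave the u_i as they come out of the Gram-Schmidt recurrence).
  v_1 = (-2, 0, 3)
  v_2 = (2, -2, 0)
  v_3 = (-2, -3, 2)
Orthogonal basis:
  u_1 = (-2, 0, 3)
  u_2 = (18/13, -2, 12/13)
  u_3 = (-3/2, -3/2, -1)

Apply the Gram-Schmidt recurrence
  u_1 = v_1
  u_i = v_i − Σ_{j<i} ((v_i · u_j) / (u_j · u_j)) · u_j.

Step by step this gives:
  u_1 = (-2, 0, 3)
  u_2 = (18/13, -2, 12/13)
  u_3 = (-3/2, -3/2, -1)

Orthogonality check:
  u_2 · u_1 = 0 (should be 0)
  u_3 · u_1 = 0 (should be 0)
  u_3 · u_2 = 0 (should be 0)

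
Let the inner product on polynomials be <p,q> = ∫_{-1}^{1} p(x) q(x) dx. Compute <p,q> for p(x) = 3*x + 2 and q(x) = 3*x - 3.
<p,q> = -6

Expand the product: p(x)·q(x) = 9*x^2 - 3*x - 6.
∫_{-1}^{1} of each monomial x^k gives [2/(k+1) if k even, 0 if k odd]. Integrating term-by-term (or equivalently evaluating the antiderivative F(x) = 3*x^3 - 3*x^2/2 - 6*x at the endpoints):
  F(1) − F(−1) = -9/2 − (3/2) = -6.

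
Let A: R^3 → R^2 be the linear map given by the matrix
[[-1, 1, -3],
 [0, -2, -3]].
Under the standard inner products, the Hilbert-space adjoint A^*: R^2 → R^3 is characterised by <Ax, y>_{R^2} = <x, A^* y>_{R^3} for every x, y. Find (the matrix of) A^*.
A^* = A^T =
[[-1, 0],
 [1, -2],
 [-3, -3]]

For real matrices with standard dot products, the defining identity <Ax, y> = <x, A^* y> gives (Ax)^T y = x^T (A^*) y, i.e. x^T A^T y = x^T (A^*) y. Since this holds for all x, y, we must have A^* = A^T. Therefore
A^* =
[[-1, 0],
 [1, -2],
 [-3, -3]].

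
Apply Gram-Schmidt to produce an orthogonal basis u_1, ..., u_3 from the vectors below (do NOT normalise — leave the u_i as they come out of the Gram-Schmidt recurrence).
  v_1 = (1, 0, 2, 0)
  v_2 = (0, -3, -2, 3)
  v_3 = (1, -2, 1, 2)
Orthogonal basis:
  u_1 = (1, 0, 2, 0)
  u_2 = (4/5, -3, -2/5, 3)
  u_3 = (-6/47, -1/47, 3/47, 1/47)

Apply the Gram-Schmidt recurrence
  u_1 = v_1
  u_i = v_i − Σ_{j<i} ((v_i · u_j) / (u_j · u_j)) · u_j.

Step by step this gives:
  u_1 = (1, 0, 2, 0)
  u_2 = (4/5, -3, -2/5, 3)
  u_3 = (-6/47, -1/47, 3/47, 1/47)

Orthogonality check:
  u_2 · u_1 = 0 (should be 0)
  u_3 · u_1 = 0 (should be 0)
  u_3 · u_2 = 0 (should be 0)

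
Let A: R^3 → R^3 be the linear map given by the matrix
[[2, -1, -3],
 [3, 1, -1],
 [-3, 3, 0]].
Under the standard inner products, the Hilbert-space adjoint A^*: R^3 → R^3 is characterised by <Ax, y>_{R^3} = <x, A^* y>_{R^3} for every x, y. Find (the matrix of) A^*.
A^* = A^T =
[[2, 3, -3],
 [-1, 1, 3],
 [-3, -1, 0]]

For real matrices with standard dot products, the defining identity <Ax, y> = <x, A^* y> gives (Ax)^T y = x^T (A^*) y, i.e. x^T A^T y = x^T (A^*) y. Since this holds for all x, y, we must have A^* = A^T. Therefore
A^* =
[[2, 3, -3],
 [-1, 1, 3],
 [-3, -1, 0]].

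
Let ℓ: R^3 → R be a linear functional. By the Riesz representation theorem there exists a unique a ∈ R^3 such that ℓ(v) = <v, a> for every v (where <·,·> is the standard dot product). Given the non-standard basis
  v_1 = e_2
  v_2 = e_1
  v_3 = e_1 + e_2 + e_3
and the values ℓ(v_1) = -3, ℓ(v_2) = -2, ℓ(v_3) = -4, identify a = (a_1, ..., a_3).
a = (-2, -3, 1)

Write a = (a_1, ..., a_3) in the standard basis. For each basis vector v_i, ℓ(v_i) = <v_i, a> is a linear equation in the a_j's. Collect the n equations into a matrix system V a = ℓ, where row i of V is v_i (expressed in the standard basis). Since V is invertible (lower-triangular with 1s on the diagonal, up to permutation), solve by back-substitution:
  V =
[[0, 1, 0],
 [1, 0, 0],
 [1, 1, 1]]
  V a = (-3, -2, -4)
Solving gives a = (-2, -3, 1).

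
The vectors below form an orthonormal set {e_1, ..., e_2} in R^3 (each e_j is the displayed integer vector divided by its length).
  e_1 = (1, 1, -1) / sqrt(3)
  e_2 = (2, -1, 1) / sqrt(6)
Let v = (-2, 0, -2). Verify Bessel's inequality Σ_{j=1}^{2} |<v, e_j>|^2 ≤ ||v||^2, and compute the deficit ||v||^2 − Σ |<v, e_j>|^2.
Σ |<v, e_j>|^2 = 6; ||v||^2 = 8; deficit = 2

Write each e_j = u_j / sqrt(<u_j, u_j>) where u_j is the displayed integer vector. Then <v, e_j> = <v, u_j> / sqrt(<u_j, u_j>), so |<v, e_j>|^2 = <v, u_j>^2 / <u_j, u_j>.
Coefficients: <v, e_1> = 0/sqrt(3), <v, e_2> = -6/sqrt(6).
Square and sum: Σ |<v, e_j>|^2 = 6.
Compute ||v||^2 = v·v = 8.
Deficit = 8 − 6 = 2 ≥ 0, confirming Bessel's inequality. (The deficit equals ||v − Σ <v,e_j> e_j||^2, the squared distance from v to span{e_j}.)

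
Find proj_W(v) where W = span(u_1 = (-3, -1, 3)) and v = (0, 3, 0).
proj_W(v) = (9/19, 3/19, -9/19)

Set up U = [u_1 | ... | u_1] ∈ R^(3×1). The projector onto W = col(U) is P = U (U^T U)^(-1) U^T.
Compute U^T U =
  [19],
and U^T v = (-3).
Solve U^T U · c = U^T v for the coefficients: c = (-3/19). The projection is proj_W(v) = U c.
Check: (v - proj_W(v)) · u_1 = 0  (should be 0).
Result: proj_W(v) = (9/19, 3/19, -9/19).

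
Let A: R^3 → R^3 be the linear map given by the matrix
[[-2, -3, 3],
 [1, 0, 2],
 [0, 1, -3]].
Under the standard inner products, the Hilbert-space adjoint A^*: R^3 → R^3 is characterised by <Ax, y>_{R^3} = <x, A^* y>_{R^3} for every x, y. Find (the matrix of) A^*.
A^* = A^T =
[[-2, 1, 0],
 [-3, 0, 1],
 [3, 2, -3]]

For real matrices with standard dot products, the defining identity <Ax, y> = <x, A^* y> gives (Ax)^T y = x^T (A^*) y, i.e. x^T A^T y = x^T (A^*) y. Since this holds for all x, y, we must have A^* = A^T. Therefore
A^* =
[[-2, 1, 0],
 [-3, 0, 1],
 [3, 2, -3]].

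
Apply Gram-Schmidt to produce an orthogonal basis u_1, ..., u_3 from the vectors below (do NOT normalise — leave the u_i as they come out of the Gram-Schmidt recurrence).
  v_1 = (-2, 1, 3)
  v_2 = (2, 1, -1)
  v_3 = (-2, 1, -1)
Orthogonal basis:
  u_1 = (-2, 1, 3)
  u_2 = (8/7, 10/7, 2/7)
  u_3 = (-4/3, 4/3, -4/3)

Apply the Gram-Schmidt recurrence
  u_1 = v_1
  u_i = v_i − Σ_{j<i} ((v_i · u_j) / (u_j · u_j)) · u_j.

Step by step this gives:
  u_1 = (-2, 1, 3)
  u_2 = (8/7, 10/7, 2/7)
  u_3 = (-4/3, 4/3, -4/3)

Orthogonality check:
  u_2 · u_1 = 0 (should be 0)
  u_3 · u_1 = 0 (should be 0)
  u_3 · u_2 = 0 (should be 0)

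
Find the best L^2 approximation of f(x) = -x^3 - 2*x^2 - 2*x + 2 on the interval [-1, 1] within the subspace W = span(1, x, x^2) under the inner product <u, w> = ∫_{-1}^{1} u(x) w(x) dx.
g(x) = -2*x^2 - 13*x/5 + 2

The best approximation g ∈ W is the orthogonal projection of f onto W. Writing g = a_0 + a_1 x + a_2 x^2, the coefficients solve the normal equations G · a = b where
  G_{ij} = <φ_i, φ_j> and b_i = <f, φ_i>, with φ_0 = 1, φ_1 = x, φ_2 = x^2.
G =
  [2, 0, 2/3]
  [0, 2/3, 0]
  [2/3, 0, 2/5],
b = (8/3, -26/15, 8/15).
Solving gives a_0 = 2, a_1 = -13/5, a_2 = -2, so
  g(x) = -2*x^2 - 13*x/5 + 2.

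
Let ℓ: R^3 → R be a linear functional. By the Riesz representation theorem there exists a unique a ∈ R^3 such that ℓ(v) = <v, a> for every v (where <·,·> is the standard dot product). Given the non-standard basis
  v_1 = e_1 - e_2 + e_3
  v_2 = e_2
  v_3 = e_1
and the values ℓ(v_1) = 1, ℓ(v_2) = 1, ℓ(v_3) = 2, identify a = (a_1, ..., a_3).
a = (2, 1, 0)

Write a = (a_1, ..., a_3) in the standard basis. For each basis vector v_i, ℓ(v_i) = <v_i, a> is a linear equation in the a_j's. Collect the n equations into a matrix system V a = ℓ, where row i of V is v_i (expressed in the standard basis). Since V is invertible (lower-triangular with 1s on the diagonal, up to permutation), solve by back-substitution:
  V =
[[1, -1, 1],
 [0, 1, 0],
 [1, 0, 0]]
  V a = (1, 1, 2)
Solving gives a = (2, 1, 0).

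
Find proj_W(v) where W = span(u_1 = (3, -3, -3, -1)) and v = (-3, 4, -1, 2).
proj_W(v) = (-15/7, 15/7, 15/7, 5/7)

Set up U = [u_1 | ... | u_1] ∈ R^(4×1). The projector onto W = col(U) is P = U (U^T U)^(-1) U^T.
Compute U^T U =
  [28],
and U^T v = (-20).
Solve U^T U · c = U^T v for the coefficients: c = (-5/7). The projection is proj_W(v) = U c.
Check: (v - proj_W(v)) · u_1 = 0  (should be 0).
Result: proj_W(v) = (-15/7, 15/7, 15/7, 5/7).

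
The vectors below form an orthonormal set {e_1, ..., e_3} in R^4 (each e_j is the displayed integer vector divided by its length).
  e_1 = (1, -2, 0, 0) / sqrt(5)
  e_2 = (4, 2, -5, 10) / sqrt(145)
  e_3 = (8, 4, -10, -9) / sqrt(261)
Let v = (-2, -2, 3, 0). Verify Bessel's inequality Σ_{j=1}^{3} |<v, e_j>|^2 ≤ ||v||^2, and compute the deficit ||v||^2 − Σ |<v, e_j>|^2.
Σ |<v, e_j>|^2 = 17; ||v||^2 = 17; deficit = 0

Write each e_j = u_j / sqrt(<u_j, u_j>) where u_j is the displayed integer vector. Then <v, e_j> = <v, u_j> / sqrt(<u_j, u_j>), so |<v, e_j>|^2 = <v, u_j>^2 / <u_j, u_j>.
Coefficients: <v, e_1> = 2/sqrt(5), <v, e_2> = -27/sqrt(145), <v, e_3> = -54/sqrt(261).
Square and sum: Σ |<v, e_j>|^2 = 17.
Compute ||v||^2 = v·v = 17.
Deficit = 17 − 17 = 0 ≥ 0, confirming Bessel's inequality. (The deficit equals ||v − Σ <v,e_j> e_j||^2, the squared distance from v to span{e_j}.)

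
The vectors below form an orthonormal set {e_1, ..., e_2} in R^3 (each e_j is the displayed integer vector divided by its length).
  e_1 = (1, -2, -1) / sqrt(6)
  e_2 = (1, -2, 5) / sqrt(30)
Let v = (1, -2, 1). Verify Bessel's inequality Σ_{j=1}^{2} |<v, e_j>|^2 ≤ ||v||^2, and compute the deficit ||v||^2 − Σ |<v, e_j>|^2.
Σ |<v, e_j>|^2 = 6; ||v||^2 = 6; deficit = 0

Write each e_j = u_j / sqrt(<u_j, u_j>) where u_j is the displayed integer vector. Then <v, e_j> = <v, u_j> / sqrt(<u_j, u_j>), so |<v, e_j>|^2 = <v, u_j>^2 / <u_j, u_j>.
Coefficients: <v, e_1> = 4/sqrt(6), <v, e_2> = 10/sqrt(30).
Square and sum: Σ |<v, e_j>|^2 = 6.
Compute ||v||^2 = v·v = 6.
Deficit = 6 − 6 = 0 ≥ 0, confirming Bessel's inequality. (The deficit equals ||v − Σ <v,e_j> e_j||^2, the squared distance from v to span{e_j}.)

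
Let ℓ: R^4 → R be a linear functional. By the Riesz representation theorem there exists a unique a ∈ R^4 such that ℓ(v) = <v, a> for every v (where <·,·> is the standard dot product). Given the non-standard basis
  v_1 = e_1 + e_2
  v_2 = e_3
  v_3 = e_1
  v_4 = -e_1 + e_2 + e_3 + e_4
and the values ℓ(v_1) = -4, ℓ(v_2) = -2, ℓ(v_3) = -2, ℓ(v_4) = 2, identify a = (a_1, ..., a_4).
a = (-2, -2, -2, 4)

Write a = (a_1, ..., a_4) in the standard basis. For each basis vector v_i, ℓ(v_i) = <v_i, a> is a linear equation in the a_j's. Collect the n equations into a matrix system V a = ℓ, where row i of V is v_i (expressed in the standard basis). Since V is invertible (lower-triangular with 1s on the diagonal, up to permutation), solve by back-substitution:
  V =
[[1, 1, 0, 0],
 [0, 0, 1, 0],
 [1, 0, 0, 0],
 [-1, 1, 1, 1]]
  V a = (-4, -2, -2, 2)
Solving gives a = (-2, -2, -2, 4).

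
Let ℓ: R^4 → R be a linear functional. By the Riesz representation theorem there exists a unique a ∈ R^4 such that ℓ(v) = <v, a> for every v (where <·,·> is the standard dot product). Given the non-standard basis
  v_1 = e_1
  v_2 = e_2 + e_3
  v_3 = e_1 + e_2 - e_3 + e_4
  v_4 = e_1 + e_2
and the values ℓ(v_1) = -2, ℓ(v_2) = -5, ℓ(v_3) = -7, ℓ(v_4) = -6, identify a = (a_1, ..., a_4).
a = (-2, -4, -1, -2)

Write a = (a_1, ..., a_4) in the standard basis. For each basis vector v_i, ℓ(v_i) = <v_i, a> is a linear equation in the a_j's. Collect the n equations into a matrix system V a = ℓ, where row i of V is v_i (expressed in the standard basis). Since V is invertible (lower-triangular with 1s on the diagonal, up to permutation), solve by back-substitution:
  V =
[[1, 0, 0, 0],
 [0, 1, 1, 0],
 [1, 1, -1, 1],
 [1, 1, 0, 0]]
  V a = (-2, -5, -7, -6)
Solving gives a = (-2, -4, -1, -2).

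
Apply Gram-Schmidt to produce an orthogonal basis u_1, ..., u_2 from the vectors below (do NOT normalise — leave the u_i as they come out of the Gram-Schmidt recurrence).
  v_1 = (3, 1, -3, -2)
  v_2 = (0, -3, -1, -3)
Orthogonal basis:
  u_1 = (3, 1, -3, -2)
  u_2 = (-18/23, -75/23, -5/23, -57/23)

Apply the Gram-Schmidt recurrence
  u_1 = v_1
  u_i = v_i − Σ_{j<i} ((v_i · u_j) / (u_j · u_j)) · u_j.

Step by step this gives:
  u_1 = (3, 1, -3, -2)
  u_2 = (-18/23, -75/23, -5/23, -57/23)

Orthogonality check:
  u_2 · u_1 = 0 (should be 0)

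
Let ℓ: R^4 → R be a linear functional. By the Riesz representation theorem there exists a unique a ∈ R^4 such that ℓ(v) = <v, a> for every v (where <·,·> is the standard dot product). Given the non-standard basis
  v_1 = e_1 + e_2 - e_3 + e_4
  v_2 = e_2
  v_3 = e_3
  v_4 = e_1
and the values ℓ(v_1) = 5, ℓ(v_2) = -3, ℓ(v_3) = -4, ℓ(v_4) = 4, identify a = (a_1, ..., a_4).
a = (4, -3, -4, 0)

Write a = (a_1, ..., a_4) in the standard basis. For each basis vector v_i, ℓ(v_i) = <v_i, a> is a linear equation in the a_j's. Collect the n equations into a matrix system V a = ℓ, where row i of V is v_i (expressed in the standard basis). Since V is invertible (lower-triangular with 1s on the diagonal, up to permutation), solve by back-substitution:
  V =
[[1, 1, -1, 1],
 [0, 1, 0, 0],
 [0, 0, 1, 0],
 [1, 0, 0, 0]]
  V a = (5, -3, -4, 4)
Solving gives a = (4, -3, -4, 0).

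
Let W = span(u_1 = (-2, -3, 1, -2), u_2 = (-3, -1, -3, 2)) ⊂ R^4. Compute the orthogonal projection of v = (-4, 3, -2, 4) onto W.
proj_W(v) = (-71/41, 461/410, -1607/410, 147/41)

Set up U = [u_1 | ... | u_2] ∈ R^(4×2). The projector onto W = col(U) is P = U (U^T U)^(-1) U^T.
Compute U^T U =
  [18, 2]
  [2, 23],
and U^T v = (-11, 23).
Solve U^T U · c = U^T v for the coefficients: c = (-299/410, 218/205). The projection is proj_W(v) = U c.
Check: (v - proj_W(v)) · u_1 = 0  (should be 0).
Check: (v - proj_W(v)) · u_2 = 0  (should be 0).
Result: proj_W(v) = (-71/41, 461/410, -1607/410, 147/41).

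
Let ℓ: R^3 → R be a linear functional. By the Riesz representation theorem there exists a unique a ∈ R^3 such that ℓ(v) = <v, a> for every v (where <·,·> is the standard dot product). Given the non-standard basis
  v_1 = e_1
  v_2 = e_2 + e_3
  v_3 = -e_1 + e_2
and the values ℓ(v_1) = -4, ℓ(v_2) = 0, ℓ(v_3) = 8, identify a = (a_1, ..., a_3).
a = (-4, 4, -4)

Write a = (a_1, ..., a_3) in the standard basis. For each basis vector v_i, ℓ(v_i) = <v_i, a> is a linear equation in the a_j's. Collect the n equations into a matrix system V a = ℓ, where row i of V is v_i (expressed in the standard basis). Since V is invertible (lower-triangular with 1s on the diagonal, up to permutation), solve by back-substitution:
  V =
[[1, 0, 0],
 [0, 1, 1],
 [-1, 1, 0]]
  V a = (-4, 0, 8)
Solving gives a = (-4, 4, -4).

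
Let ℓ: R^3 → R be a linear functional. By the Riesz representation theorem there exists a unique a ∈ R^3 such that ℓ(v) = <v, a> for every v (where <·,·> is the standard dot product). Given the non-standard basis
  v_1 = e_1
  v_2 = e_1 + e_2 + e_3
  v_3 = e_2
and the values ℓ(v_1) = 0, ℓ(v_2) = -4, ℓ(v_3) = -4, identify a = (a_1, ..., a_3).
a = (0, -4, 0)

Write a = (a_1, ..., a_3) in the standard basis. For each basis vector v_i, ℓ(v_i) = <v_i, a> is a linear equation in the a_j's. Collect the n equations into a matrix system V a = ℓ, where row i of V is v_i (expressed in the standard basis). Since V is invertible (lower-triangular with 1s on the diagonal, up to permutation), solve by back-substitution:
  V =
[[1, 0, 0],
 [1, 1, 1],
 [0, 1, 0]]
  V a = (0, -4, -4)
Solving gives a = (0, -4, 0).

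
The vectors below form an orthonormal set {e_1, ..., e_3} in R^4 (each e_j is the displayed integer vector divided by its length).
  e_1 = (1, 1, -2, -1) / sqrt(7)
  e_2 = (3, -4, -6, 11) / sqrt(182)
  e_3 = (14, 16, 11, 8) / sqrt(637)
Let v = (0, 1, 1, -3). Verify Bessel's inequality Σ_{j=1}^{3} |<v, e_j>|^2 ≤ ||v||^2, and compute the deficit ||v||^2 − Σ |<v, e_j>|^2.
Σ |<v, e_j>|^2 = 1053/98; ||v||^2 = 11; deficit = 25/98

Write each e_j = u_j / sqrt(<u_j, u_j>) where u_j is the displayed integer vector. Then <v, e_j> = <v, u_j> / sqrt(<u_j, u_j>), so |<v, e_j>|^2 = <v, u_j>^2 / <u_j, u_j>.
Coefficients: <v, e_1> = 2/sqrt(7), <v, e_2> = -43/sqrt(182), <v, e_3> = 3/sqrt(637).
Square and sum: Σ |<v, e_j>|^2 = 1053/98.
Compute ||v||^2 = v·v = 11.
Deficit = 11 − 1053/98 = 25/98 ≥ 0, confirming Bessel's inequality. (The deficit equals ||v − Σ <v,e_j> e_j||^2, the squared distance from v to span{e_j}.)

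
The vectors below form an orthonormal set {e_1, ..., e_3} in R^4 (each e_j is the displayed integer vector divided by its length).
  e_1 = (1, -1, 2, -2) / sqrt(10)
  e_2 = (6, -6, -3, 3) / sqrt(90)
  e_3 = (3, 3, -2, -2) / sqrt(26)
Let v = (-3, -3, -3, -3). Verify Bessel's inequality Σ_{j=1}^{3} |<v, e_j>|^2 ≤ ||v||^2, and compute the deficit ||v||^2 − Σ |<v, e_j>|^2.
Σ |<v, e_j>|^2 = 18/13; ||v||^2 = 36; deficit = 450/13

Write each e_j = u_j / sqrt(<u_j, u_j>) where u_j is the displayed integer vector. Then <v, e_j> = <v, u_j> / sqrt(<u_j, u_j>), so |<v, e_j>|^2 = <v, u_j>^2 / <u_j, u_j>.
Coefficients: <v, e_1> = 0/sqrt(10), <v, e_2> = 0/sqrt(90), <v, e_3> = -6/sqrt(26).
Square and sum: Σ |<v, e_j>|^2 = 18/13.
Compute ||v||^2 = v·v = 36.
Deficit = 36 − 18/13 = 450/13 ≥ 0, confirming Bessel's inequality. (The deficit equals ||v − Σ <v,e_j> e_j||^2, the squared distance from v to span{e_j}.)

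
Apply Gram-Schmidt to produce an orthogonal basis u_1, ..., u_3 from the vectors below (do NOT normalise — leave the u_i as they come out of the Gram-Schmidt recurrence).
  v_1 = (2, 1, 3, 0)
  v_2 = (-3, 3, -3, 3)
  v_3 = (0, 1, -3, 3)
Orthogonal basis:
  u_1 = (2, 1, 3, 0)
  u_2 = (-9/7, 27/7, -3/7, 3)
  u_3 = (37/20, -11/20, -21/20, 27/20)

Apply the Gram-Schmidt recurrence
  u_1 = v_1
  u_i = v_i − Σ_{j<i} ((v_i · u_j) / (u_j · u_j)) · u_j.

Step by step this gives:
  u_1 = (2, 1, 3, 0)
  u_2 = (-9/7, 27/7, -3/7, 3)
  u_3 = (37/20, -11/20, -21/20, 27/20)

Orthogonality check:
  u_2 · u_1 = 0 (should be 0)
  u_3 · u_1 = 0 (should be 0)
  u_3 · u_2 = 0 (should be 0)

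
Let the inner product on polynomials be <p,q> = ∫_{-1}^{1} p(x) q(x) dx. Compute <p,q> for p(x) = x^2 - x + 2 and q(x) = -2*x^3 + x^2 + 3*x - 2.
<p,q> = -44/5

Expand the product: p(x)·q(x) = -2*x^5 + 3*x^4 - 2*x^3 - 3*x^2 + 8*x - 4.
∫_{-1}^{1} of each monomial x^k gives [2/(k+1) if k even, 0 if k odd]. Integrating term-by-term (or equivalently evaluating the antiderivative F(x) = -x^6/3 + 3*x^5/5 - x^4/2 - x^3 + 4*x^2 - 4*x at the endpoints):
  F(1) − F(−1) = -37/30 − (227/30) = -44/5.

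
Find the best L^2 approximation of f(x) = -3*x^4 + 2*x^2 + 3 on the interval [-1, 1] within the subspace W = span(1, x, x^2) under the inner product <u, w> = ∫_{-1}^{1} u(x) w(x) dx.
g(x) = 114/35 - 4*x^2/7

The best approximation g ∈ W is the orthogonal projection of f onto W. Writing g = a_0 + a_1 x + a_2 x^2, the coefficients solve the normal equations G · a = b where
  G_{ij} = <φ_i, φ_j> and b_i = <f, φ_i>, with φ_0 = 1, φ_1 = x, φ_2 = x^2.
G =
  [2, 0, 2/3]
  [0, 2/3, 0]
  [2/3, 0, 2/5],
b = (92/15, 0, 68/35).
Solving gives a_0 = 114/35, a_1 = 0, a_2 = -4/7, so
  g(x) = 114/35 - 4*x^2/7.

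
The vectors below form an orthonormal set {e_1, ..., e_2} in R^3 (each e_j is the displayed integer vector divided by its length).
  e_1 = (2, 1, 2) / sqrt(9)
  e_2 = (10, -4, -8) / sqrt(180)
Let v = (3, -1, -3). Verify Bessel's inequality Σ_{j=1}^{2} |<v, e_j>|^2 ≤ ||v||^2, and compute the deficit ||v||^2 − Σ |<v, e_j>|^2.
Σ |<v, e_j>|^2 = 94/5; ||v||^2 = 19; deficit = 1/5

Write each e_j = u_j / sqrt(<u_j, u_j>) where u_j is the displayed integer vector. Then <v, e_j> = <v, u_j> / sqrt(<u_j, u_j>), so |<v, e_j>|^2 = <v, u_j>^2 / <u_j, u_j>.
Coefficients: <v, e_1> = -1/sqrt(9), <v, e_2> = 58/sqrt(180).
Square and sum: Σ |<v, e_j>|^2 = 94/5.
Compute ||v||^2 = v·v = 19.
Deficit = 19 − 94/5 = 1/5 ≥ 0, confirming Bessel's inequality. (The deficit equals ||v − Σ <v,e_j> e_j||^2, the squared distance from v to span{e_j}.)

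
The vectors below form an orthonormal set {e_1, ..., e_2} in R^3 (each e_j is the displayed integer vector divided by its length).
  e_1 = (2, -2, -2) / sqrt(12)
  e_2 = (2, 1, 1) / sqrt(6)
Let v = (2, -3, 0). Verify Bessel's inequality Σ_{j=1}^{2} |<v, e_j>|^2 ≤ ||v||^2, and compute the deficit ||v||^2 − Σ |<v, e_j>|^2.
Σ |<v, e_j>|^2 = 17/2; ||v||^2 = 13; deficit = 9/2

Write each e_j = u_j / sqrt(<u_j, u_j>) where u_j is the displayed integer vector. Then <v, e_j> = <v, u_j> / sqrt(<u_j, u_j>), so |<v, e_j>|^2 = <v, u_j>^2 / <u_j, u_j>.
Coefficients: <v, e_1> = 10/sqrt(12), <v, e_2> = 1/sqrt(6).
Square and sum: Σ |<v, e_j>|^2 = 17/2.
Compute ||v||^2 = v·v = 13.
Deficit = 13 − 17/2 = 9/2 ≥ 0, confirming Bessel's inequality. (The deficit equals ||v − Σ <v,e_j> e_j||^2, the squared distance from v to span{e_j}.)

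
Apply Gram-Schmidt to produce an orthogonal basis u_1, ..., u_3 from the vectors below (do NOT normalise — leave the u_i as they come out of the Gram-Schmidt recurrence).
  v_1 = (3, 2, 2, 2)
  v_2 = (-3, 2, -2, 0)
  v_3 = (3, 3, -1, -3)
Orthogonal basis:
  u_1 = (3, 2, 2, 2)
  u_2 = (-12/7, 20/7, -8/7, 6/7)
  u_3 = (52/23, 131/69, -103/69, -262/69)

Apply the Gram-Schmidt recurrence
  u_1 = v_1
  u_i = v_i − Σ_{j<i} ((v_i · u_j) / (u_j · u_j)) · u_j.

Step by step this gives:
  u_1 = (3, 2, 2, 2)
  u_2 = (-12/7, 20/7, -8/7, 6/7)
  u_3 = (52/23, 131/69, -103/69, -262/69)

Orthogonality check:
  u_2 · u_1 = 0 (should be 0)
  u_3 · u_1 = 0 (should be 0)
  u_3 · u_2 = 0 (should be 0)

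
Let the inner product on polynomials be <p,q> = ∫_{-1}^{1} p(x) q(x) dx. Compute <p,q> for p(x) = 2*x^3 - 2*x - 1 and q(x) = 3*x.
<p,q> = -8/5

Expand the product: p(x)·q(x) = 6*x^4 - 6*x^2 - 3*x.
∫_{-1}^{1} of each monomial x^k gives [2/(k+1) if k even, 0 if k odd]. Integrating term-by-term (or equivalently evaluating the antiderivative F(x) = 6*x^5/5 - 2*x^3 - 3*x^2/2 at the endpoints):
  F(1) − F(−1) = -23/10 − (-7/10) = -8/5.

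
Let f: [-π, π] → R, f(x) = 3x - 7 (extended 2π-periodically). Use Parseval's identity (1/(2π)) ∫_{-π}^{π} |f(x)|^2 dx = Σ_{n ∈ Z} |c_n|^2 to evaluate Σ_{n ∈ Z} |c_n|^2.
Σ |c_n|^2 = 3π^2 + 49

Expand and integrate term by term over [-π, π]:
  ∫ (3x)^2 dx = 9·(2π^3/3); ∫ 2·3·(-7)·x dx = 0 (odd integrand); ∫ (-7)^2 dx = 49·2π.
So (1/(2π)) ∫_{-π}^{π} (3x - 7)^2 dx = 9π^2/3 + 49 = 3π^2 + 49.
Parseval ⇒ Σ |c_n|^2 = 3π^2 + 49.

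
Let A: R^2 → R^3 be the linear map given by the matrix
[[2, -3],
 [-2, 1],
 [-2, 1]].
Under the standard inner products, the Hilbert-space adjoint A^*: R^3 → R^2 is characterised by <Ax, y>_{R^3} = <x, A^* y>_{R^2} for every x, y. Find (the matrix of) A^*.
A^* = A^T =
[[2, -2, -2],
 [-3, 1, 1]]

For real matrices with standard dot products, the defining identity <Ax, y> = <x, A^* y> gives (Ax)^T y = x^T (A^*) y, i.e. x^T A^T y = x^T (A^*) y. Since this holds for all x, y, we must have A^* = A^T. Therefore
A^* =
[[2, -2, -2],
 [-3, 1, 1]].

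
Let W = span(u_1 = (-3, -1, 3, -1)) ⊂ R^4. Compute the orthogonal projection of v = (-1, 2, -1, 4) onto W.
proj_W(v) = (9/10, 3/10, -9/10, 3/10)

Set up U = [u_1 | ... | u_1] ∈ R^(4×1). The projector onto W = col(U) is P = U (U^T U)^(-1) U^T.
Compute U^T U =
  [20],
and U^T v = (-6).
Solve U^T U · c = U^T v for the coefficients: c = (-3/10). The projection is proj_W(v) = U c.
Check: (v - proj_W(v)) · u_1 = 0  (should be 0).
Result: proj_W(v) = (9/10, 3/10, -9/10, 3/10).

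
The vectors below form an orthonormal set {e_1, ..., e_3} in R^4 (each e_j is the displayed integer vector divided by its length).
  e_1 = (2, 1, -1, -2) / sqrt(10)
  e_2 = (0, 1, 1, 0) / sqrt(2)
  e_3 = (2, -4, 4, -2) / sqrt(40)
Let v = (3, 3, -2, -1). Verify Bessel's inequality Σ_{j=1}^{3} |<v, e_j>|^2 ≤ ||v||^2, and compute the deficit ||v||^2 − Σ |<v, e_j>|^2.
Σ |<v, e_j>|^2 = 21; ||v||^2 = 23; deficit = 2

Write each e_j = u_j / sqrt(<u_j, u_j>) where u_j is the displayed integer vector. Then <v, e_j> = <v, u_j> / sqrt(<u_j, u_j>), so |<v, e_j>|^2 = <v, u_j>^2 / <u_j, u_j>.
Coefficients: <v, e_1> = 13/sqrt(10), <v, e_2> = 1/sqrt(2), <v, e_3> = -12/sqrt(40).
Square and sum: Σ |<v, e_j>|^2 = 21.
Compute ||v||^2 = v·v = 23.
Deficit = 23 − 21 = 2 ≥ 0, confirming Bessel's inequality. (The deficit equals ||v − Σ <v,e_j> e_j||^2, the squared distance from v to span{e_j}.)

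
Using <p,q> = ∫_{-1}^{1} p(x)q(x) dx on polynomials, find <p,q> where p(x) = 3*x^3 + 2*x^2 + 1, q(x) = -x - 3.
<p,q> = -56/5

Expand the product: p(x)·q(x) = -3*x^4 - 11*x^3 - 6*x^2 - x - 3.
∫_{-1}^{1} of each monomial x^k gives [2/(k+1) if k even, 0 if k odd]. Integrating term-by-term (or equivalently evaluating the antiderivative F(x) = -3*x^5/5 - 11*x^4/4 - 2*x^3 - x^2/2 - 3*x at the endpoints):
  F(1) − F(−1) = -177/20 − (47/20) = -56/5.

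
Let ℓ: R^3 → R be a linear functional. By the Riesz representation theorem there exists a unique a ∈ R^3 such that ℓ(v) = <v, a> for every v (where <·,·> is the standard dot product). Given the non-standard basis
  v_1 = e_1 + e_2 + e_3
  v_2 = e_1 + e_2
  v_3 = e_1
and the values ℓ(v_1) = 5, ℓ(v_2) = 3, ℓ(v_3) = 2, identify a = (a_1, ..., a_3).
a = (2, 1, 2)

Write a = (a_1, ..., a_3) in the standard basis. For each basis vector v_i, ℓ(v_i) = <v_i, a> is a linear equation in the a_j's. Collect the n equations into a matrix system V a = ℓ, where row i of V is v_i (expressed in the standard basis). Since V is invertible (lower-triangular with 1s on the diagonal, up to permutation), solve by back-substitution:
  V =
[[1, 1, 1],
 [1, 1, 0],
 [1, 0, 0]]
  V a = (5, 3, 2)
Solving gives a = (2, 1, 2).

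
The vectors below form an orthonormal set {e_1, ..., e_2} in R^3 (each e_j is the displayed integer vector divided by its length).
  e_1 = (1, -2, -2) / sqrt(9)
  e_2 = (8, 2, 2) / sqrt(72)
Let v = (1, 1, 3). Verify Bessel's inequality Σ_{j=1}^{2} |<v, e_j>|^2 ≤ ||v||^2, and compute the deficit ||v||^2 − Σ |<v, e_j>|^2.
Σ |<v, e_j>|^2 = 9; ||v||^2 = 11; deficit = 2

Write each e_j = u_j / sqrt(<u_j, u_j>) where u_j is the displayed integer vector. Then <v, e_j> = <v, u_j> / sqrt(<u_j, u_j>), so |<v, e_j>|^2 = <v, u_j>^2 / <u_j, u_j>.
Coefficients: <v, e_1> = -7/sqrt(9), <v, e_2> = 16/sqrt(72).
Square and sum: Σ |<v, e_j>|^2 = 9.
Compute ||v||^2 = v·v = 11.
Deficit = 11 − 9 = 2 ≥ 0, confirming Bessel's inequality. (The deficit equals ||v − Σ <v,e_j> e_j||^2, the squared distance from v to span{e_j}.)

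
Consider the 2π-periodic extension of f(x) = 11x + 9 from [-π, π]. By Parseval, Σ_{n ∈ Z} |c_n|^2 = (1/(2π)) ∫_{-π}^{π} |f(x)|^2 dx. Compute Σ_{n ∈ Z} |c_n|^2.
Σ |c_n|^2 = 121π^2/3 + 81

Expand and integrate term by term over [-π, π]:
  ∫ (11x)^2 dx = 121·(2π^3/3); ∫ 2·11·(9)·x dx = 0 (odd integrand); ∫ 9^2 dx = 81·2π.
So (1/(2π)) ∫_{-π}^{π} (11x + 9)^2 dx = 121π^2/3 + 81 = 121π^2/3 + 81.
Parseval ⇒ Σ |c_n|^2 = 121π^2/3 + 81.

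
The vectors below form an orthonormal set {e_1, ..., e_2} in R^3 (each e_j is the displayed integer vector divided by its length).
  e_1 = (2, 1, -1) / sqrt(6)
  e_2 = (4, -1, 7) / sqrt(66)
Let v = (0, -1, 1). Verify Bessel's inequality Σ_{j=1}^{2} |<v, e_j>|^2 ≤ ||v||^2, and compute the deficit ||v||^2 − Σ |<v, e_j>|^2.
Σ |<v, e_j>|^2 = 18/11; ||v||^2 = 2; deficit = 4/11

Write each e_j = u_j / sqrt(<u_j, u_j>) where u_j is the displayed integer vector. Then <v, e_j> = <v, u_j> / sqrt(<u_j, u_j>), so |<v, e_j>|^2 = <v, u_j>^2 / <u_j, u_j>.
Coefficients: <v, e_1> = -2/sqrt(6), <v, e_2> = 8/sqrt(66).
Square and sum: Σ |<v, e_j>|^2 = 18/11.
Compute ||v||^2 = v·v = 2.
Deficit = 2 − 18/11 = 4/11 ≥ 0, confirming Bessel's inequality. (The deficit equals ||v − Σ <v,e_j> e_j||^2, the squared distance from v to span{e_j}.)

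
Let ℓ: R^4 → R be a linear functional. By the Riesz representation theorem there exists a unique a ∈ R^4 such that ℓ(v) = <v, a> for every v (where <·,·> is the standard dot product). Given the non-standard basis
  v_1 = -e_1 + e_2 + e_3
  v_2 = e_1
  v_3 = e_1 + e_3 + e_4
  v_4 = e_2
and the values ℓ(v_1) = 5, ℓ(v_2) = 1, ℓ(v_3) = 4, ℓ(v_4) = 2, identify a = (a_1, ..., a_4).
a = (1, 2, 4, -1)

Write a = (a_1, ..., a_4) in the standard basis. For each basis vector v_i, ℓ(v_i) = <v_i, a> is a linear equation in the a_j's. Collect the n equations into a matrix system V a = ℓ, where row i of V is v_i (expressed in the standard basis). Since V is invertible (lower-triangular with 1s on the diagonal, up to permutation), solve by back-substitution:
  V =
[[-1, 1, 1, 0],
 [1, 0, 0, 0],
 [1, 0, 1, 1],
 [0, 1, 0, 0]]
  V a = (5, 1, 4, 2)
Solving gives a = (1, 2, 4, -1).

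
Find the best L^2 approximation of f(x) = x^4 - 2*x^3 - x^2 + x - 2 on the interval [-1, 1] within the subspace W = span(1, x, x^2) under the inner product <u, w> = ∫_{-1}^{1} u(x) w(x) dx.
g(x) = -x^2/7 - x/5 - 73/35

The best approximation g ∈ W is the orthogonal projection of f onto W. Writing g = a_0 + a_1 x + a_2 x^2, the coefficients solve the normal equations G · a = b where
  G_{ij} = <φ_i, φ_j> and b_i = <f, φ_i>, with φ_0 = 1, φ_1 = x, φ_2 = x^2.
G =
  [2, 0, 2/3]
  [0, 2/3, 0]
  [2/3, 0, 2/5],
b = (-64/15, -2/15, -152/105).
Solving gives a_0 = -73/35, a_1 = -1/5, a_2 = -1/7, so
  g(x) = -x^2/7 - x/5 - 73/35.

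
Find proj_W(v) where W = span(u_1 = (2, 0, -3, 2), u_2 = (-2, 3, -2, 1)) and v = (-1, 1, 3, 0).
proj_W(v) = (-221/145, 81/290, 264/145, -361/290)

Set up U = [u_1 | ... | u_2] ∈ R^(4×2). The projector onto W = col(U) is P = U (U^T U)^(-1) U^T.
Compute U^T U =
  [17, 4]
  [4, 18],
and U^T v = (-11, -1).
Solve U^T U · c = U^T v for the coefficients: c = (-97/145, 27/290). The projection is proj_W(v) = U c.
Check: (v - proj_W(v)) · u_1 = 0  (should be 0).
Check: (v - proj_W(v)) · u_2 = 0  (should be 0).
Result: proj_W(v) = (-221/145, 81/290, 264/145, -361/290).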